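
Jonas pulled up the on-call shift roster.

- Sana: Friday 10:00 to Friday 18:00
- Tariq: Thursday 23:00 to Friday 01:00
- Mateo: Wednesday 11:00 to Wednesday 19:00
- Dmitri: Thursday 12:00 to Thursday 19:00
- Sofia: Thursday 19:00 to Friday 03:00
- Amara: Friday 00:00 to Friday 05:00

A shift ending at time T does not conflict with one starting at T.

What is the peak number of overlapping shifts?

3

Sort all start/end points and keep a running count:
Wednesday 11:00 start Mateo → 1
Wednesday 19:00 end Mateo → 0
Thursday 12:00 start Dmitri → 1
Thursday 19:00 end Dmitri → 0
Thursday 19:00 start Sofia → 1
Thursday 23:00 start Tariq → 2
Friday 00:00 start Amara → 3
Friday 01:00 end Tariq → 2
Friday 03:00 end Sofia → 1
Friday 05:00 end Amara → 0
Friday 10:00 start Sana → 1
Friday 18:00 end Sana → 0
Peak is 3, at Friday 00:00 (Amara, Sofia, Tariq).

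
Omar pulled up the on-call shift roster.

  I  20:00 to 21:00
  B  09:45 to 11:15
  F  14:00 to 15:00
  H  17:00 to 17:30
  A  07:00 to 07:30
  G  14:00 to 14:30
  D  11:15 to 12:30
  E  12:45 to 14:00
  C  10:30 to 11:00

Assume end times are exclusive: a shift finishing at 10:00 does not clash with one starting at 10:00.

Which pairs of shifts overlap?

B & C, F & G

Check each pair: they overlap iff neither finishes before the other starts.
Sorted by start: A, B, C, D, E, F, G, H, I.
B starts after A ends, so nothing later overlaps A either.
C starts before B ends → B and C overlap.
D starts exactly when B ends (back-to-back, no overlap), so nothing later overlaps B either.
D starts after C ends, so nothing later overlaps C either.
E starts after D ends, so nothing later overlaps D either.
F starts exactly when E ends (back-to-back, no overlap), so nothing later overlaps E either.
G starts before F ends → F and G overlap.
H starts after F ends, so nothing later overlaps F either.
H starts after G ends, so nothing later overlaps G either.
I starts after H ends.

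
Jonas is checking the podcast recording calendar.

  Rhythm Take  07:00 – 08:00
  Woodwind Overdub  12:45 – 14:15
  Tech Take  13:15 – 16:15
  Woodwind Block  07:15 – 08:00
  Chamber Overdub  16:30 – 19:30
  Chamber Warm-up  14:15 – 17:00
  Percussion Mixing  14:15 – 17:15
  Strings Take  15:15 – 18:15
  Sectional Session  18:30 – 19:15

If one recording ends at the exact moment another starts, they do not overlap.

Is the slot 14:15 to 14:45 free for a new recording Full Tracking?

No — it overlaps Chamber Warm-up, Percussion Mixing, Tech Take

Rhythm Take: ends 08:00 at or before Full Tracking starts 14:15 → clear.
Woodwind Block: ends 08:00 at or before Full Tracking starts 14:15 → clear.
Woodwind Overdub: ends 14:15 at or before Full Tracking starts 14:15 → clear.
Tech Take: starts 13:15 before Full Tracking ends 14:45, and ends 16:15 after Full Tracking starts 14:15 → overlap.
Chamber Warm-up: starts 14:15 before Full Tracking ends 14:45, and ends 17:00 after Full Tracking starts 14:15 → overlap.
Percussion Mixing: starts 14:15 before Full Tracking ends 14:45, and ends 17:15 after Full Tracking starts 14:15 → overlap.
Strings Take: starts 15:15 at or after Full Tracking ends 14:45 → clear.
Chamber Overdub: starts 16:30 at or after Full Tracking ends 14:45 → clear.
Sectional Session: starts 18:30 at or after Full Tracking ends 14:45 → clear.
Full Tracking overlaps Chamber Warm-up, Tech Take, Percussion Mixing.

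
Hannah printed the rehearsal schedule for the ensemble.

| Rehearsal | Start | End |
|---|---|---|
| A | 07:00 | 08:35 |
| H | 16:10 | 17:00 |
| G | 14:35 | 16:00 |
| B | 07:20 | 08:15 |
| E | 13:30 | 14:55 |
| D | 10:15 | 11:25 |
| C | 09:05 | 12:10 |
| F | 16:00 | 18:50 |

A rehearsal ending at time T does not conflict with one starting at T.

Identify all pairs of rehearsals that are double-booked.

A & B, C & D, E & G, F & H

Sorted by start: A, B, C, D, E, G, F, H.
B starts before A ends → A and B overlap.
C starts after A ends; A is clear from here.
C starts after B ends; B is clear from here.
D starts before C ends → C and D overlap.
E starts after C ends; C is clear from here.
E starts after D ends; D is clear from here.
G starts before E ends → E and G overlap.
F starts after E ends; E is clear from here.
F starts exactly when G ends (back-to-back, no overlap); G is clear from here.
H starts before F ends → F and H overlap.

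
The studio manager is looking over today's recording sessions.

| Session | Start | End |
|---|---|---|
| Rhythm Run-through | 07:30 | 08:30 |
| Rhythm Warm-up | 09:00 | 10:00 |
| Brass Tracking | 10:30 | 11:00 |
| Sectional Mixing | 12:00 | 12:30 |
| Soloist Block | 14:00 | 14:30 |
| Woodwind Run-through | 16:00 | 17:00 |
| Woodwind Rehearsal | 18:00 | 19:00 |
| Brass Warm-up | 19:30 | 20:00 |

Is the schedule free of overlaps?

Yes

Sorted by start: Rhythm Run-through, Rhythm Warm-up, Brass Tracking, Sectional Mixing, Soloist Block, Woodwind Run-through, Woodwind Rehearsal, Brass Warm-up.
Rhythm Warm-up starts after Rhythm Run-through ends; Rhythm Run-through is clear from here.
Brass Tracking starts after Rhythm Warm-up ends; Rhythm Warm-up is clear from here.
Sectional Mixing starts after Brass Tracking ends; Brass Tracking is clear from here.
Soloist Block starts after Sectional Mixing ends; Sectional Mixing is clear from here.
Woodwind Run-through starts after Soloist Block ends; Soloist Block is clear from here.
Woodwind Rehearsal starts after Woodwind Run-through ends; Woodwind Run-through is clear from here.
Brass Warm-up starts after Woodwind Rehearsal ends.
Every pair is clear; the schedule has no overlaps.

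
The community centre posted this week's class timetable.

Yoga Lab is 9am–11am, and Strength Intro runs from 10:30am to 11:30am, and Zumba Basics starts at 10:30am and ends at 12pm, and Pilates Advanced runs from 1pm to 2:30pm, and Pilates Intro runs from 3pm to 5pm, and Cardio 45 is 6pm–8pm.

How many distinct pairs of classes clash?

Sorted by start: Yoga Lab, Strength Intro, Zumba Basics, Pilates Advanced, Pilates Intro, Cardio 45.
Strength Intro starts before Yoga Lab ends → Yoga Lab and Strength Intro overlap.
Zumba Basics starts before Yoga Lab ends → Yoga Lab and Zumba Basics overlap.
Pilates Advanced starts after Yoga Lab ends; Yoga Lab is clear from here.
Zumba Basics starts before Strength Intro ends → Strength Intro and Zumba Basics overlap.
Pilates Advanced starts after Strength Intro ends; Strength Intro is clear from here.
Pilates Advanced starts after Zumba Basics ends; Zumba Basics is clear from here.
Pilates Intro starts after Pilates Advanced ends; Pilates Advanced is clear from here.
Cardio 45 starts after Pilates Intro ends.
Overlapping pairs: Strength Intro & Yoga Lab, Strength Intro & Zumba Basics, Yoga Lab & Zumba Basics — 3 in total.

3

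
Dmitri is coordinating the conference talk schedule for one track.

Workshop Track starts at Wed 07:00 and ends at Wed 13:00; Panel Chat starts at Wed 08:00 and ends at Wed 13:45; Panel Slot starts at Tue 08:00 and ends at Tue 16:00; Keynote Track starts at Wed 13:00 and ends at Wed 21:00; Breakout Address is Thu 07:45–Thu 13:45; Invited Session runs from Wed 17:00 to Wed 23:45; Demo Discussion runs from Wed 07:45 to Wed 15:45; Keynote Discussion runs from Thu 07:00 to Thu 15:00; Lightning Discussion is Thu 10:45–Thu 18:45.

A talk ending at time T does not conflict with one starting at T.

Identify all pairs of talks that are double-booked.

Two intervals overlap when each starts before the other ends.
Sorted by start: Panel Slot, Workshop Track, Demo Discussion, Panel Chat, Keynote Track, Invited Session, Keynote Discussion, Breakout Address, Lightning Discussion.
Workshop Track starts after Panel Slot ends; Panel Slot is clear from here.
Demo Discussion starts before Workshop Track ends → Workshop Track and Demo Discussion overlap.
Panel Chat starts before Workshop Track ends → Workshop Track and Panel Chat overlap.
Keynote Track starts exactly when Workshop Track ends (back-to-back, no overlap); Workshop Track is clear from here.
Panel Chat starts before Demo Discussion ends → Demo Discussion and Panel Chat overlap.
Keynote Track starts before Demo Discussion ends → Demo Discussion and Keynote Track overlap.
Invited Session starts after Demo Discussion ends; Demo Discussion is clear from here.
Keynote Track starts before Panel Chat ends → Panel Chat and Keynote Track overlap.
Invited Session starts after Panel Chat ends; Panel Chat is clear from here.
Invited Session starts before Keynote Track ends → Keynote Track and Invited Session overlap.
Keynote Discussion starts after Keynote Track ends; Keynote Track is clear from here.
Keynote Discussion starts after Invited Session ends; Invited Session is clear from here.
Breakout Address starts before Keynote Discussion ends → Keynote Discussion and Breakout Address overlap.
Lightning Discussion starts before Keynote Discussion ends → Keynote Discussion and Lightning Discussion overlap.
Lightning Discussion starts before Breakout Address ends → Breakout Address and Lightning Discussion overlap.

Breakout Address & Keynote Discussion, Breakout Address & Lightning Discussion, Demo Discussion & Keynote Track, Demo Discussion & Panel Chat, Demo Discussion & Workshop Track, Invited Session & Keynote Track, Keynote Discussion & Lightning Discussion, Keynote Track & Panel Chat, Panel Chat & Workshop Track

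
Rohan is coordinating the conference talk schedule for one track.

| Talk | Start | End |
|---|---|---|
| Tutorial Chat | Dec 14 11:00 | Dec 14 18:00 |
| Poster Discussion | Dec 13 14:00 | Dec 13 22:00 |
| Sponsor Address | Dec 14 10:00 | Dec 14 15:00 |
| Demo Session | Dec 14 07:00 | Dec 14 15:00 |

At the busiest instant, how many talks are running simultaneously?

3

Walk through starts and ends in time order (an end at T is processed before a start at T):
Dec 13 14:00 start Poster Discussion → 1
Dec 13 22:00 end Poster Discussion → 0
Dec 14 07:00 start Demo Session → 1
Dec 14 10:00 start Sponsor Address → 2
Dec 14 11:00 start Tutorial Chat → 3
Dec 14 15:00 end Demo Session → 2
Dec 14 15:00 end Sponsor Address → 1
Dec 14 18:00 end Tutorial Chat → 0
Peak is 3, at Dec 14 11:00 (Demo Session, Sponsor Address, Tutorial Chat).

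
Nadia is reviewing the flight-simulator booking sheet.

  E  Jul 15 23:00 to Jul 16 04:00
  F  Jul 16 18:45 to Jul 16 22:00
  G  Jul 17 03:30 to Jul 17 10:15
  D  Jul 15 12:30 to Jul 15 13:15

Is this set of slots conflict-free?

Yes

Check each pair: they overlap iff neither finishes before the other starts.
Sorted by start: D, E, F, G.
E starts after D ends, so nothing later overlaps D either.
F starts after E ends, so nothing later overlaps E either.
G starts after F ends.
Every pair is clear; the schedule has no overlaps.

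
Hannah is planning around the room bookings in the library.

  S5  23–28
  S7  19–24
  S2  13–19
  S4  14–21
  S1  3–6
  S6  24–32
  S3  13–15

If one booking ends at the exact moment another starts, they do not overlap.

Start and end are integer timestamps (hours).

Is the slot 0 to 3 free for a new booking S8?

Yes — the slot is free

S1: starts 3 at or after S8 ends 3 → clear.
S2: starts 13 at or after S8 ends 3 → clear.
S3: starts 13 at or after S8 ends 3 → clear.
S4: starts 14 at or after S8 ends 3 → clear.
S7: starts 19 at or after S8 ends 3 → clear.
S5: starts 23 at or after S8 ends 3 → clear.
S6: starts 24 at or after S8 ends 3 → clear.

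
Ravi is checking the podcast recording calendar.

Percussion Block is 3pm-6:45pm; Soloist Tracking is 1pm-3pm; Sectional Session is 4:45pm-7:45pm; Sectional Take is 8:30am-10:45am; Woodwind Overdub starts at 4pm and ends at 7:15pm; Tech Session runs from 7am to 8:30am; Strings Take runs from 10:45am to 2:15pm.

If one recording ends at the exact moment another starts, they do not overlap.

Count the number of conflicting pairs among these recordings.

Check each pair: they overlap iff neither finishes before the other starts.
Sorted by start: Tech Session, Sectional Take, Strings Take, Soloist Tracking, Percussion Block, Woodwind Overdub, Sectional Session.
Sectional Take starts exactly when Tech Session ends (back-to-back, no overlap) — done with Tech Session.
Strings Take starts exactly when Sectional Take ends (back-to-back, no overlap) — done with Sectional Take.
Soloist Tracking starts before Strings Take ends → Strings Take and Soloist Tracking overlap.
Percussion Block starts after Strings Take ends — done with Strings Take.
Percussion Block starts exactly when Soloist Tracking ends (back-to-back, no overlap) — done with Soloist Tracking.
Woodwind Overdub starts before Percussion Block ends → Percussion Block and Woodwind Overdub overlap.
Sectional Session starts before Percussion Block ends → Percussion Block and Sectional Session overlap.
Sectional Session starts before Woodwind Overdub ends → Woodwind Overdub and Sectional Session overlap.
Overlapping pairs: Percussion Block & Sectional Session, Percussion Block & Woodwind Overdub, Sectional Session & Woodwind Overdub, Soloist Tracking & Strings Take — 4 in total.

4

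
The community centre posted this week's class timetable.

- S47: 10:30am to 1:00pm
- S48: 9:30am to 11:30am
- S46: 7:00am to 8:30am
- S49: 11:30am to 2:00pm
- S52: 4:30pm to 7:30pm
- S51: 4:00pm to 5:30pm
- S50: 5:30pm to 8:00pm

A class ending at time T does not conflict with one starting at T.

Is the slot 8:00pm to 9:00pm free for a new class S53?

S46: ends 8:30am at or before S53 starts 8:00pm → clear.
S48: ends 11:30am at or before S53 starts 8:00pm → clear.
S47: ends 1:00pm at or before S53 starts 8:00pm → clear.
S49: ends 2:00pm at or before S53 starts 8:00pm → clear.
S51: ends 5:30pm at or before S53 starts 8:00pm → clear.
S52: ends 7:30pm at or before S53 starts 8:00pm → clear.
S50: ends 8:00pm at or before S53 starts 8:00pm → clear.

Yes — the slot is free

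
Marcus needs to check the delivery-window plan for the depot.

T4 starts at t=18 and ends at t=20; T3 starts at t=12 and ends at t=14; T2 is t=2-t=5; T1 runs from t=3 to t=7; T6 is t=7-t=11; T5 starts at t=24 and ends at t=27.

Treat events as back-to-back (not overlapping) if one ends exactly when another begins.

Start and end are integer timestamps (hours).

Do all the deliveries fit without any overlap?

No

Sorted by start: T2, T1, T6, T3, T4, T5.
T1 starts before T2 ends → T2 and T1 overlap.
That's a conflict, so the schedule is not conflict-free.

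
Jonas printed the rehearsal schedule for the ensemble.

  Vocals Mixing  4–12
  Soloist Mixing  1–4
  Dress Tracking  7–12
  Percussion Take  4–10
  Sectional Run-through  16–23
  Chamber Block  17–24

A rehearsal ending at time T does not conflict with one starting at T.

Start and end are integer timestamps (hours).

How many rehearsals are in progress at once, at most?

Walk through starts and ends in time order (an end at T is processed before a start at T):
1 start Soloist Mixing → 1
4 end Soloist Mixing → 0
4 start Percussion Take → 1
4 start Vocals Mixing → 2
7 start Dress Tracking → 3
10 end Percussion Take → 2
12 end Dress Tracking → 1
12 end Vocals Mixing → 0
16 start Sectional Run-through → 1
17 start Chamber Block → 2
23 end Sectional Run-through → 1
24 end Chamber Block → 0
Peak is 3, at 7 (Dress Tracking, Percussion Take, Vocals Mixing).

3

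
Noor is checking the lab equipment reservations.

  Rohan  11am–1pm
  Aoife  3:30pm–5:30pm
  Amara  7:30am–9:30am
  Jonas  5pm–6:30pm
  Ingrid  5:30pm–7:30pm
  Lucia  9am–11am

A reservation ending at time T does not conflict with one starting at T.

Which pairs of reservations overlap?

Sorted by start: Amara, Lucia, Rohan, Aoife, Jonas, Ingrid.
Lucia starts before Amara ends → Amara and Lucia overlap.
Rohan starts after Amara ends, so Amara has no further overlaps.
Rohan starts exactly when Lucia ends (back-to-back, no overlap), so Lucia has no further overlaps.
Aoife starts after Rohan ends, so Rohan has no further overlaps.
Jonas starts before Aoife ends → Aoife and Jonas overlap.
Ingrid starts exactly when Aoife ends (back-to-back, no overlap).
Ingrid starts before Jonas ends → Jonas and Ingrid overlap.

Amara & Lucia, Aoife & Jonas, Ingrid & Jonas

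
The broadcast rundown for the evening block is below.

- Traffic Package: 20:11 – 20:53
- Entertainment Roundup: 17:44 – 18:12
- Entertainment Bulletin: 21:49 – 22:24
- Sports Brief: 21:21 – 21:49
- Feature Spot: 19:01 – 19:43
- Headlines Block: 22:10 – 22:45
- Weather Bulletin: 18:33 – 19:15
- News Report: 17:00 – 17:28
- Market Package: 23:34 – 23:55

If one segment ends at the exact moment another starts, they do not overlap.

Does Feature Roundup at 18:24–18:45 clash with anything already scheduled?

Yes — it overlaps Weather Bulletin

News Report: ends 17:28 at or before Feature Roundup starts 18:24 → clear.
Entertainment Roundup: ends 18:12 at or before Feature Roundup starts 18:24 → clear.
Weather Bulletin: starts 18:33 before Feature Roundup ends 18:45, and ends 19:15 after Feature Roundup starts 18:24 → overlap.
Feature Spot: starts 19:01 at or after Feature Roundup ends 18:45 → clear.
Traffic Package: starts 20:11 at or after Feature Roundup ends 18:45 → clear.
Sports Brief: starts 21:21 at or after Feature Roundup ends 18:45 → clear.
Entertainment Bulletin: starts 21:49 at or after Feature Roundup ends 18:45 → clear.
Headlines Block: starts 22:10 at or after Feature Roundup ends 18:45 → clear.
Market Package: starts 23:34 at or after Feature Roundup ends 18:45 → clear.
Feature Roundup overlaps Weather Bulletin.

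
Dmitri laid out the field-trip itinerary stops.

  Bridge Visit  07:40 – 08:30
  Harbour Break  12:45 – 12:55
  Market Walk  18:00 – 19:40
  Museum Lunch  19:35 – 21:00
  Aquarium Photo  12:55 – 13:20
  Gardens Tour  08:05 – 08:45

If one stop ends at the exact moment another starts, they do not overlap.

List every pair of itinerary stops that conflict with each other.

Bridge Visit & Gardens Tour, Market Walk & Museum Lunch

Check each pair: they overlap iff neither finishes before the other starts.
Sorted by start: Bridge Visit, Gardens Tour, Harbour Break, Aquarium Photo, Market Walk, Museum Lunch.
Gardens Tour starts before Bridge Visit ends → Bridge Visit and Gardens Tour overlap.
Harbour Break starts after Bridge Visit ends — done with Bridge Visit.
Harbour Break starts after Gardens Tour ends — done with Gardens Tour.
Aquarium Photo starts exactly when Harbour Break ends (back-to-back, no overlap) — done with Harbour Break.
Market Walk starts after Aquarium Photo ends — done with Aquarium Photo.
Museum Lunch starts before Market Walk ends → Market Walk and Museum Lunch overlap.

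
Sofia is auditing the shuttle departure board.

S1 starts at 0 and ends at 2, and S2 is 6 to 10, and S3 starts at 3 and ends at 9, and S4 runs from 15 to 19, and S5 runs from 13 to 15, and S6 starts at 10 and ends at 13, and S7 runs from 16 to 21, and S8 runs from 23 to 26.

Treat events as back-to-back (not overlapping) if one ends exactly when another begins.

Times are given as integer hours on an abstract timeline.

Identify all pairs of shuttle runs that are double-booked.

S2 & S3, S4 & S7

Sorted by start: S1, S3, S2, S6, S5, S4, S7, S8.
S3 starts after S1 ends; S1 is clear from here.
S2 starts before S3 ends → S3 and S2 overlap.
S6 starts after S3 ends; S3 is clear from here.
S6 starts exactly when S2 ends (back-to-back, no overlap); S2 is clear from here.
S5 starts exactly when S6 ends (back-to-back, no overlap); S6 is clear from here.
S4 starts exactly when S5 ends (back-to-back, no overlap); S5 is clear from here.
S7 starts before S4 ends → S4 and S7 overlap.
S8 starts after S4 ends.
S8 starts after S7 ends.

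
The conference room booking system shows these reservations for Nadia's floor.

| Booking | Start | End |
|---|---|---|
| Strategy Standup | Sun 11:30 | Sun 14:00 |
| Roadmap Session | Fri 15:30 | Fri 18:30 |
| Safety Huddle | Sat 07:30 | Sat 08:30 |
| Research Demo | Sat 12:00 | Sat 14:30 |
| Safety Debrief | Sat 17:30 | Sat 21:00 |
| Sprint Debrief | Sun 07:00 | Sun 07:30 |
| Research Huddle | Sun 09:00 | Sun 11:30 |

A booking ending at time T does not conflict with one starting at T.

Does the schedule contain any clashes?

No

Two intervals overlap when each starts before the other ends.
Sorted by start: Roadmap Session, Safety Huddle, Research Demo, Safety Debrief, Sprint Debrief, Research Huddle, Strategy Standup.
Safety Huddle starts after Roadmap Session ends — done with Roadmap Session.
Research Demo starts after Safety Huddle ends — done with Safety Huddle.
Safety Debrief starts after Research Demo ends — done with Research Demo.
Sprint Debrief starts after Safety Debrief ends — done with Safety Debrief.
Research Huddle starts after Sprint Debrief ends — done with Sprint Debrief.
Strategy Standup starts exactly when Research Huddle ends (back-to-back, no overlap).
Every pair is clear; the schedule has no overlaps.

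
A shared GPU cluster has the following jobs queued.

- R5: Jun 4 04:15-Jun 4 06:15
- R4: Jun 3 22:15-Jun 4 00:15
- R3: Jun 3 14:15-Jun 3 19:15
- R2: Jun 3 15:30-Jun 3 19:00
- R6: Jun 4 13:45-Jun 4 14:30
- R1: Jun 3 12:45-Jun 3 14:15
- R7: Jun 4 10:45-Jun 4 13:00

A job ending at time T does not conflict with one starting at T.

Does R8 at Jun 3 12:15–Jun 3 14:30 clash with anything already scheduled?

Yes — it overlaps R1, R3

R1: starts Jun 3 12:45 before R8 ends Jun 3 14:30, and ends Jun 3 14:15 after R8 starts Jun 3 12:15 → overlap.
R3: starts Jun 3 14:15 before R8 ends Jun 3 14:30, and ends Jun 3 19:15 after R8 starts Jun 3 12:15 → overlap.
R2: starts Jun 3 15:30 at or after R8 ends Jun 3 14:30 → clear.
R4: starts Jun 3 22:15 at or after R8 ends Jun 3 14:30 → clear.
R5: starts Jun 4 04:15 at or after R8 ends Jun 3 14:30 → clear.
R7: starts Jun 4 10:45 at or after R8 ends Jun 3 14:30 → clear.
R6: starts Jun 4 13:45 at or after R8 ends Jun 3 14:30 → clear.
R8 overlaps R1, R3.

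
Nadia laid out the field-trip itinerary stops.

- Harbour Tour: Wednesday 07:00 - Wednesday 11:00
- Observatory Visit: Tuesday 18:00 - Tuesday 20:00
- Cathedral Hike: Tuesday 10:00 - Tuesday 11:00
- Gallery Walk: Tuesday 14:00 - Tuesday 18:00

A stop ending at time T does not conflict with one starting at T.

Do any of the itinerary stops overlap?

Sorted by start: Cathedral Hike, Gallery Walk, Observatory Visit, Harbour Tour.
Gallery Walk starts after Cathedral Hike ends; Cathedral Hike is clear from here.
Observatory Visit starts exactly when Gallery Walk ends (back-to-back, no overlap); Gallery Walk is clear from here.
Harbour Tour starts after Observatory Visit ends.
Every pair is clear; the schedule has no overlaps.

No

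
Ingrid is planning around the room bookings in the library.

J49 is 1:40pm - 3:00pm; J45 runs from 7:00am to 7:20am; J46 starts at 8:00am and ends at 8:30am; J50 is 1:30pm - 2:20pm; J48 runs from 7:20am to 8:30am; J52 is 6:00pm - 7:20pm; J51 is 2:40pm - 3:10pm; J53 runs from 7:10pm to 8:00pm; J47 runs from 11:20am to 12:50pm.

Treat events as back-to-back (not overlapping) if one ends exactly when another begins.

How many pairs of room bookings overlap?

Sorted by start: J45, J48, J46, J47, J50, J49, J51, J52, J53.
J48 starts exactly when J45 ends (back-to-back, no overlap), so nothing later overlaps J45 either.
J46 starts before J48 ends → J48 and J46 overlap.
J47 starts after J48 ends, so nothing later overlaps J48 either.
J47 starts after J46 ends, so nothing later overlaps J46 either.
J50 starts after J47 ends, so nothing later overlaps J47 either.
J49 starts before J50 ends → J50 and J49 overlap.
J51 starts after J50 ends, so nothing later overlaps J50 either.
J51 starts before J49 ends → J49 and J51 overlap.
J52 starts after J49 ends, so nothing later overlaps J49 either.
J52 starts after J51 ends, so nothing later overlaps J51 either.
J53 starts before J52 ends → J52 and J53 overlap.
Overlapping pairs: J46 & J48, J49 & J50, J49 & J51, J52 & J53 — 4 in total.

4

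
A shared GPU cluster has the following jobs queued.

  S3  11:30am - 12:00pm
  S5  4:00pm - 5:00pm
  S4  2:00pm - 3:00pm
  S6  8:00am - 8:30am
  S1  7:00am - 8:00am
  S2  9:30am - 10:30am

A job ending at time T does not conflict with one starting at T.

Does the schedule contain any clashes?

Sorted by start: S1, S6, S2, S3, S4, S5.
S6 starts exactly when S1 ends (back-to-back, no overlap); S1 is clear from here.
S2 starts after S6 ends; S6 is clear from here.
S3 starts after S2 ends; S2 is clear from here.
S4 starts after S3 ends; S3 is clear from here.
S5 starts after S4 ends.
Every pair is clear; the schedule has no overlaps.

No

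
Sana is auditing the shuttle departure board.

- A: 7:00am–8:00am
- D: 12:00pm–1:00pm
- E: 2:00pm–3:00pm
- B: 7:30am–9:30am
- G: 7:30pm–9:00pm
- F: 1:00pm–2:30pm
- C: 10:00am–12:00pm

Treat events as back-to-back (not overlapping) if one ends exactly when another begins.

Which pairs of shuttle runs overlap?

A & B, E & F

Two intervals overlap when each starts before the other ends.
Sorted by start: A, B, C, D, F, E, G.
B starts before A ends → A and B overlap.
C starts after A ends, so nothing later overlaps A either.
C starts after B ends, so nothing later overlaps B either.
D starts exactly when C ends (back-to-back, no overlap), so nothing later overlaps C either.
F starts exactly when D ends (back-to-back, no overlap), so nothing later overlaps D either.
E starts before F ends → F and E overlap.
G starts after F ends.
G starts after E ends.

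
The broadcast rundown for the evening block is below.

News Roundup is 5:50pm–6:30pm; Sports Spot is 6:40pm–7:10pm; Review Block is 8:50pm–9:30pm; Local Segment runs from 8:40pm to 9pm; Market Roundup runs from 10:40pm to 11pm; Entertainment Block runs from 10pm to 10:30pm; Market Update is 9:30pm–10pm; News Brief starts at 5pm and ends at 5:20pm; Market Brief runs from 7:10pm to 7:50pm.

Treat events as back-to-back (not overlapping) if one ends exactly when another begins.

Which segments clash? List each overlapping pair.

Two intervals overlap when each starts before the other ends.
Sorted by start: News Brief, News Roundup, Sports Spot, Market Brief, Local Segment, Review Block, Market Update, Entertainment Block, Market Roundup.
News Roundup starts after News Brief ends, so nothing later overlaps News Brief either.
Sports Spot starts after News Roundup ends, so nothing later overlaps News Roundup either.
Market Brief starts exactly when Sports Spot ends (back-to-back, no overlap), so nothing later overlaps Sports Spot either.
Local Segment starts after Market Brief ends, so nothing later overlaps Market Brief either.
Review Block starts before Local Segment ends → Local Segment and Review Block overlap.
Market Update starts after Local Segment ends, so nothing later overlaps Local Segment either.
Market Update starts exactly when Review Block ends (back-to-back, no overlap), so nothing later overlaps Review Block either.
Entertainment Block starts exactly when Market Update ends (back-to-back, no overlap), so nothing later overlaps Market Update either.
Market Roundup starts after Entertainment Block ends.

Local Segment & Review Block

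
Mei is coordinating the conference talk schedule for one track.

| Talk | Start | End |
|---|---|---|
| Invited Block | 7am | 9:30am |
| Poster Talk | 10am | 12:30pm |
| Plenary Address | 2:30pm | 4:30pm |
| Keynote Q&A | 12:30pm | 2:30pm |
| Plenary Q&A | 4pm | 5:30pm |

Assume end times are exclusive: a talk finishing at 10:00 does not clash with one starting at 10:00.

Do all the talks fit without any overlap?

Two intervals overlap when each starts before the other ends.
Sorted by start: Invited Block, Poster Talk, Keynote Q&A, Plenary Address, Plenary Q&A.
Poster Talk starts after Invited Block ends, so nothing later overlaps Invited Block either.
Keynote Q&A starts exactly when Poster Talk ends (back-to-back, no overlap), so nothing later overlaps Poster Talk either.
Plenary Address starts exactly when Keynote Q&A ends (back-to-back, no overlap), so nothing later overlaps Keynote Q&A either.
Plenary Q&A starts before Plenary Address ends → Plenary Address and Plenary Q&A overlap.
That's a conflict, so the schedule is not conflict-free.

No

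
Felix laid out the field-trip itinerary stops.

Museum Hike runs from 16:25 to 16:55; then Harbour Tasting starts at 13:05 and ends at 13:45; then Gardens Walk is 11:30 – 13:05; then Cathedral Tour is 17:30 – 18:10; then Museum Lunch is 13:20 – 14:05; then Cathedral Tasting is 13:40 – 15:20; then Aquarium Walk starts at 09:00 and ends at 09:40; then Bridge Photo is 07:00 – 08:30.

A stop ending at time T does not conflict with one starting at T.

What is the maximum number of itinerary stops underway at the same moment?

Walk through starts and ends in time order (an end at T is processed before a start at T):
07:00 start Bridge Photo → 1
08:30 end Bridge Photo → 0
09:00 start Aquarium Walk → 1
09:40 end Aquarium Walk → 0
11:30 start Gardens Walk → 1
13:05 end Gardens Walk → 0
13:05 start Harbour Tasting → 1
13:20 start Museum Lunch → 2
13:40 start Cathedral Tasting → 3
13:45 end Harbour Tasting → 2
14:05 end Museum Lunch → 1
15:20 end Cathedral Tasting → 0
16:25 start Museum Hike → 1
16:55 end Museum Hike → 0
17:30 start Cathedral Tour → 1
18:10 end Cathedral Tour → 0
Peak is 3, at 13:40 (Cathedral Tasting, Harbour Tasting, Museum Lunch).

3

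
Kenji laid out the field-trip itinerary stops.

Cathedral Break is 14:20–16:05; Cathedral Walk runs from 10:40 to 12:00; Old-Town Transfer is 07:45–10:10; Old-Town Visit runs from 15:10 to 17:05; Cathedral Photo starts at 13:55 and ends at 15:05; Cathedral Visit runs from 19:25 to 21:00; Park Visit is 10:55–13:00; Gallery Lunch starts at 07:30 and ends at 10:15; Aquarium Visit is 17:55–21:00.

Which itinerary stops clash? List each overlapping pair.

Aquarium Visit & Cathedral Visit, Cathedral Break & Cathedral Photo, Cathedral Break & Old-Town Visit, Cathedral Walk & Park Visit, Gallery Lunch & Old-Town Transfer

Sorted by start: Gallery Lunch, Old-Town Transfer, Cathedral Walk, Park Visit, Cathedral Photo, Cathedral Break, Old-Town Visit, Aquarium Visit, Cathedral Visit.
Old-Town Transfer starts before Gallery Lunch ends → Gallery Lunch and Old-Town Transfer overlap.
Cathedral Walk starts after Gallery Lunch ends — done with Gallery Lunch.
Cathedral Walk starts after Old-Town Transfer ends — done with Old-Town Transfer.
Park Visit starts before Cathedral Walk ends → Cathedral Walk and Park Visit overlap.
Cathedral Photo starts after Cathedral Walk ends — done with Cathedral Walk.
Cathedral Photo starts after Park Visit ends — done with Park Visit.
Cathedral Break starts before Cathedral Photo ends → Cathedral Photo and Cathedral Break overlap.
Old-Town Visit starts after Cathedral Photo ends — done with Cathedral Photo.
Old-Town Visit starts before Cathedral Break ends → Cathedral Break and Old-Town Visit overlap.
Aquarium Visit starts after Cathedral Break ends — done with Cathedral Break.
Aquarium Visit starts after Old-Town Visit ends — done with Old-Town Visit.
Cathedral Visit starts before Aquarium Visit ends → Aquarium Visit and Cathedral Visit overlap.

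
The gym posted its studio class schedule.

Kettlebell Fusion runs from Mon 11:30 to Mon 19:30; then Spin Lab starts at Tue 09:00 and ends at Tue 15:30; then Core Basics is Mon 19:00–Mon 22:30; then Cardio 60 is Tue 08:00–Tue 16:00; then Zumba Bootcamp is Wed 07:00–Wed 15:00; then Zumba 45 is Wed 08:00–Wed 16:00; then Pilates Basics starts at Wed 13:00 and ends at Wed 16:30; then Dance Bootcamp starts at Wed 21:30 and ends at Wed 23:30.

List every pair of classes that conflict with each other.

Sorted by start: Kettlebell Fusion, Core Basics, Cardio 60, Spin Lab, Zumba Bootcamp, Zumba 45, Pilates Basics, Dance Bootcamp.
Core Basics starts before Kettlebell Fusion ends → Kettlebell Fusion and Core Basics overlap.
Cardio 60 starts after Kettlebell Fusion ends — done with Kettlebell Fusion.
Cardio 60 starts after Core Basics ends — done with Core Basics.
Spin Lab starts before Cardio 60 ends → Cardio 60 and Spin Lab overlap.
Zumba Bootcamp starts after Cardio 60 ends — done with Cardio 60.
Zumba Bootcamp starts after Spin Lab ends — done with Spin Lab.
Zumba 45 starts before Zumba Bootcamp ends → Zumba Bootcamp and Zumba 45 overlap.
Pilates Basics starts before Zumba Bootcamp ends → Zumba Bootcamp and Pilates Basics overlap.
Dance Bootcamp starts after Zumba Bootcamp ends.
Pilates Basics starts before Zumba 45 ends → Zumba 45 and Pilates Basics overlap.
Dance Bootcamp starts after Zumba 45 ends.
Dance Bootcamp starts after Pilates Basics ends.

Cardio 60 & Spin Lab, Core Basics & Kettlebell Fusion, Pilates Basics & Zumba 45, Pilates Basics & Zumba Bootcamp, Zumba 45 & Zumba Bootcamp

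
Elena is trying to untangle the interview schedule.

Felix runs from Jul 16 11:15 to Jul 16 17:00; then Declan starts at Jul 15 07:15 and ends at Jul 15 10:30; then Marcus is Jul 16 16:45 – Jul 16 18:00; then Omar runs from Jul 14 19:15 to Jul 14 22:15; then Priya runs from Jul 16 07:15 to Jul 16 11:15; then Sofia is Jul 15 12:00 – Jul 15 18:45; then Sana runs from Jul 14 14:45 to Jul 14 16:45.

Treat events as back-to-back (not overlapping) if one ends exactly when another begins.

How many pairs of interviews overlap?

Two intervals overlap when each starts before the other ends.
Sorted by start: Sana, Omar, Declan, Sofia, Priya, Felix, Marcus.
Omar starts after Sana ends; Sana is clear from here.
Declan starts after Omar ends; Omar is clear from here.
Sofia starts after Declan ends; Declan is clear from here.
Priya starts after Sofia ends; Sofia is clear from here.
Felix starts exactly when Priya ends (back-to-back, no overlap); Priya is clear from here.
Marcus starts before Felix ends → Felix and Marcus overlap.
Overlapping pairs: Felix & Marcus — 1 in total.

1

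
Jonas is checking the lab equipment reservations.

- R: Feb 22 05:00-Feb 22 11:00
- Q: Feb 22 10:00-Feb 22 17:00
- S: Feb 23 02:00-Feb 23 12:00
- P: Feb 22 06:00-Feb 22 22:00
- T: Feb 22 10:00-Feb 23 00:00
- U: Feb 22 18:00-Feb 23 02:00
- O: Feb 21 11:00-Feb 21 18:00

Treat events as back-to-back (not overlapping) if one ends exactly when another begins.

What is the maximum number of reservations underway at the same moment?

4

Sweep the timeline, counting +1 at each start and −1 at each end (ends before starts at a tie):
Feb 21 11:00 start O → 1
Feb 21 18:00 end O → 0
Feb 22 05:00 start R → 1
Feb 22 06:00 start P → 2
Feb 22 10:00 start Q → 3
Feb 22 10:00 start T → 4
Feb 22 11:00 end R → 3
Feb 22 17:00 end Q → 2
Feb 22 18:00 start U → 3
Feb 22 22:00 end P → 2
Feb 23 00:00 end T → 1
Feb 23 02:00 end U → 0
Feb 23 02:00 start S → 1
Feb 23 12:00 end S → 0
Peak is 4, at Feb 22 10:00 (P, Q, R, T).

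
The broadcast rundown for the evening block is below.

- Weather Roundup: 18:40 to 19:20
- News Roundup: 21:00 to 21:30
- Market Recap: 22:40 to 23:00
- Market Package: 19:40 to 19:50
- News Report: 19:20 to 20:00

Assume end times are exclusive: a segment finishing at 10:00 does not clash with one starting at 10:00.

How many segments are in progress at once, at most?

Walk through starts and ends in time order (an end at T is processed before a start at T):
18:40 start Weather Roundup → 1
19:20 end Weather Roundup → 0
19:20 start News Report → 1
19:40 start Market Package → 2
19:50 end Market Package → 1
20:00 end News Report → 0
21:00 start News Roundup → 1
21:30 end News Roundup → 0
22:40 start Market Recap → 1
23:00 end Market Recap → 0
Peak is 2, at 19:40 (Market Package, News Report).

2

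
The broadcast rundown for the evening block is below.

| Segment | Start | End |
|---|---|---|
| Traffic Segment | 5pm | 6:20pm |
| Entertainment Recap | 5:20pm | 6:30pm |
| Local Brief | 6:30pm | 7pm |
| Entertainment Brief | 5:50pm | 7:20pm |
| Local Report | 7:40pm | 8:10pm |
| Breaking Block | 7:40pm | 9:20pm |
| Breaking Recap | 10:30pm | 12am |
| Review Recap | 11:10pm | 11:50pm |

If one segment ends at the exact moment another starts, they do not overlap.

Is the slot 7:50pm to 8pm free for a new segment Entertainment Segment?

Traffic Segment: ends 6:20pm at or before Entertainment Segment starts 7:50pm → clear.
Entertainment Recap: ends 6:30pm at or before Entertainment Segment starts 7:50pm → clear.
Entertainment Brief: ends 7:20pm at or before Entertainment Segment starts 7:50pm → clear.
Local Brief: ends 7pm at or before Entertainment Segment starts 7:50pm → clear.
Local Report: starts 7:40pm before Entertainment Segment ends 8pm, and ends 8:10pm after Entertainment Segment starts 7:50pm → overlap.
Breaking Block: starts 7:40pm before Entertainment Segment ends 8pm, and ends 9:20pm after Entertainment Segment starts 7:50pm → overlap.
Breaking Recap: starts 10:30pm at or after Entertainment Segment ends 8pm → clear.
Review Recap: starts 11:10pm at or after Entertainment Segment ends 8pm → clear.
Entertainment Segment overlaps Local Report, Breaking Block.

No — it overlaps Breaking Block, Local Report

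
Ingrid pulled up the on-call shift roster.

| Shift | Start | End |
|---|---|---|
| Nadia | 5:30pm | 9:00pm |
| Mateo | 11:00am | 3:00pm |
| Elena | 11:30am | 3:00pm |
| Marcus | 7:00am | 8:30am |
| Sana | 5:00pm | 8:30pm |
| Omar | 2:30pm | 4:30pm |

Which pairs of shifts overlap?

Two intervals overlap when each starts before the other ends.
Sorted by start: Marcus, Mateo, Elena, Omar, Sana, Nadia.
Mateo starts after Marcus ends; Marcus is clear from here.
Elena starts before Mateo ends → Mateo and Elena overlap.
Omar starts before Mateo ends → Mateo and Omar overlap.
Sana starts after Mateo ends; Mateo is clear from here.
Omar starts before Elena ends → Elena and Omar overlap.
Sana starts after Elena ends; Elena is clear from here.
Sana starts after Omar ends; Omar is clear from here.
Nadia starts before Sana ends → Sana and Nadia overlap.

Elena & Mateo, Elena & Omar, Mateo & Omar, Nadia & Sana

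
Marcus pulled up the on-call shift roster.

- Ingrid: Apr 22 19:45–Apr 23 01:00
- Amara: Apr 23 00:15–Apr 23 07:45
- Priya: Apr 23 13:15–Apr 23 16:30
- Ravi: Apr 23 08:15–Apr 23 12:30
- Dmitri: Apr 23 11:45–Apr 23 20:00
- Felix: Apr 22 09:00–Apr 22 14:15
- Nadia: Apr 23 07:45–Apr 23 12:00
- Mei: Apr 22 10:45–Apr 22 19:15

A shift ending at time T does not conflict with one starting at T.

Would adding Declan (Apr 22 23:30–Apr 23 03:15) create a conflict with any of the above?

Felix: ends Apr 22 14:15 at or before Declan starts Apr 22 23:30 → clear.
Mei: ends Apr 22 19:15 at or before Declan starts Apr 22 23:30 → clear.
Ingrid: starts Apr 22 19:45 before Declan ends Apr 23 03:15, and ends Apr 23 01:00 after Declan starts Apr 22 23:30 → overlap.
Amara: starts Apr 23 00:15 before Declan ends Apr 23 03:15, and ends Apr 23 07:45 after Declan starts Apr 22 23:30 → overlap.
Nadia: starts Apr 23 07:45 at or after Declan ends Apr 23 03:15 → clear.
Ravi: starts Apr 23 08:15 at or after Declan ends Apr 23 03:15 → clear.
Dmitri: starts Apr 23 11:45 at or after Declan ends Apr 23 03:15 → clear.
Priya: starts Apr 23 13:15 at or after Declan ends Apr 23 03:15 → clear.
Declan overlaps Ingrid, Amara.

Yes — it overlaps Amara, Ingrid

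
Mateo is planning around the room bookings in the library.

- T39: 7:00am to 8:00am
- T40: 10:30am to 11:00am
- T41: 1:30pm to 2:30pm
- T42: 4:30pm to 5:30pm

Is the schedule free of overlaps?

Yes

Two intervals overlap when each starts before the other ends.
Sorted by start: T39, T40, T41, T42.
T40 starts after T39 ends, so nothing later overlaps T39 either.
T41 starts after T40 ends, so nothing later overlaps T40 either.
T42 starts after T41 ends.
Every pair is clear; the schedule has no overlaps.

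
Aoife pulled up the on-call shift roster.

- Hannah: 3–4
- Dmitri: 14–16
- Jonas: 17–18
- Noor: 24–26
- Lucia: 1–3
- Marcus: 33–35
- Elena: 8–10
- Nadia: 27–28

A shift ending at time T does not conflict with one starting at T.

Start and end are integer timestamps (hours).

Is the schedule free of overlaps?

Sorted by start: Lucia, Hannah, Elena, Dmitri, Jonas, Noor, Nadia, Marcus.
Hannah starts exactly when Lucia ends (back-to-back, no overlap), so nothing later overlaps Lucia either.
Elena starts after Hannah ends, so nothing later overlaps Hannah either.
Dmitri starts after Elena ends, so nothing later overlaps Elena either.
Jonas starts after Dmitri ends, so nothing later overlaps Dmitri either.
Noor starts after Jonas ends, so nothing later overlaps Jonas either.
Nadia starts after Noor ends, so nothing later overlaps Noor either.
Marcus starts after Nadia ends.
Every pair is clear; the schedule has no overlaps.

Yes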